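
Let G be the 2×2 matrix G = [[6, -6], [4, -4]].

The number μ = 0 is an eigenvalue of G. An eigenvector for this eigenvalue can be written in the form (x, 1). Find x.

1

We need (G)v = 0.
G = [[6, -6], [4, -4]].
Row 1: (6)·x + (-6)·1 = 0
Row 2: (4)·x + (-4)·1 = 0
Solving gives x = 1.
Check: G·(1, 1) = (0, 0) = 0·(1, 1).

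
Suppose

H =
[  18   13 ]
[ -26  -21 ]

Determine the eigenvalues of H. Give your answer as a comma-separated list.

-8, 5

det(H - lambda·I) = (18 - lambda)(-21 - lambda) - (13)·(-26) = lambda^2 + 3·lambda - 40.
This factors as (lambda + 8)·(lambda - 5) = 0.
Eigenvalues: -8, 5.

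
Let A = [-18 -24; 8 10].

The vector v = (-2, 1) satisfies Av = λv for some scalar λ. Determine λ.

-6

Compute Av: A·(-2, 1) = (12, -6).
Since Av = λv, compare component 1: 12 = λ·-2, so λ = -6.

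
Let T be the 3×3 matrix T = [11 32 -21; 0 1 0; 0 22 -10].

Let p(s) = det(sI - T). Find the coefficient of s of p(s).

-109

p(s) = s^3 - 2s^2 - 109s + 110.
The coefficient of s is -109.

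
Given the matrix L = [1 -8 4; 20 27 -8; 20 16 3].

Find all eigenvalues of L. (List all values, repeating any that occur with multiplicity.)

Compute the characteristic polynomial p(λ) = det(λI - L).
Expanding along the first row, p(λ) = λ^3 - 31λ^2 + 319λ - 1089.
Try λ = 9: p(9) = 0, so 9 is a root.
Factor out (λ - 9): p(λ) = (λ - 9)·(λ^2 - 22λ + 121).
The quadratic factor is (λ - 11)^2.
Eigenvalues: 9, 11, 11.

9, 11, 11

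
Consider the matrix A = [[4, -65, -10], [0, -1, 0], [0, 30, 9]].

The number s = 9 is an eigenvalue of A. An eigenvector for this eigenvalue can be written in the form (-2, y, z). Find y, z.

We need (A - 9I)v = 0.
A - 9I = [[-5, -65, -10], [0, -10, 0], [0, 30, 0]].
Row 1: (-5)·-2 + (-65)·y + (-10)·z = 0
Row 2: (0)·-2 + (-10)·y + (0)·z = 0
Row 3: (0)·-2 + (30)·y + (0)·z = 0
Solving gives y = 0, z = 1.
Check: A·(-2, 0, 1) = (-18, 0, 9) = 9·(-2, 0, 1).

0, 1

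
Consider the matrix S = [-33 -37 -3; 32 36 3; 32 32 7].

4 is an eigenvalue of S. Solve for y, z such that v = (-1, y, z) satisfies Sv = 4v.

1, 0

We need (S - 4I)v = 0.
S - 4I = [[-37, -37, -3], [32, 32, 3], [32, 32, 3]].
Row 1: (-37)·-1 + (-37)·y + (-3)·z = 0
Row 2: (32)·-1 + (32)·y + (3)·z = 0
Row 3: (32)·-1 + (32)·y + (3)·z = 0
Solving gives y = 1, z = 0.
Check: S·(-1, 1, 0) = (-4, 4, 0) = 4·(-1, 1, 0).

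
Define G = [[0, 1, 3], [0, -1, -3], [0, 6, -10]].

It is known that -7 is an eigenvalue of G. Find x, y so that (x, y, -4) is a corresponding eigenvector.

2, -2

We need (G + 7I)v = 0.
G + 7I = [[7, 1, 3], [0, 6, -3], [0, 6, -3]].
Row 1: (7)·x + (1)·y + (3)·-4 = 0
Row 2: (0)·x + (6)·y + (-3)·-4 = 0
Row 3: (0)·x + (6)·y + (-3)·-4 = 0
Solving gives x = 2, y = -2.
Check: G·(2, -2, -4) = (-14, 14, 28) = -7·(2, -2, -4).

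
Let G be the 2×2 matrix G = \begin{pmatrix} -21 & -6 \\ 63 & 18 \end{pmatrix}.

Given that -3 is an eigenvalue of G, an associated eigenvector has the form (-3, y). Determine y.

9

We need (G + 3I)v = 0.
G + 3I = [[-18, -6], [63, 21]].
Row 1: (-18)·-3 + (-6)·y = 0
Row 2: (63)·-3 + (21)·y = 0
Solving gives y = 9.
Check: G·(-3, 9) = (9, -27) = -3·(-3, 9).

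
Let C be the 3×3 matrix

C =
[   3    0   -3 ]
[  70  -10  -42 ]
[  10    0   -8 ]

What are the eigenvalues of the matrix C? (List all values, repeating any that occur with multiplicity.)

-10, -3, -2

Compute the characteristic polynomial p(s) = det(sI - C).
Cofactor expansion gives p(s) = s^3 + 15s^2 + 56s + 60.
Since p(-3) = 0, s = -3 is a root.
Factor out (s + 3): p(s) = (s + 3)·(s^2 + 12s + 20).
The quadratic factors as (s + 10)·(s + 2).
Eigenvalues: -10, -3, -2.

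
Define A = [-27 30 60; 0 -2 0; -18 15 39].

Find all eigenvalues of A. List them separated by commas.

-2, 3, 9

Compute the characteristic polynomial p(μ) = det(μI - A).
Expanding along the first row, p(μ) = μ^3 - 10μ^2 + 3μ + 54.
Rational-root test: μ = 3 gives p(3) = 0.
Dividing by (μ - 3) leaves μ^2 - 7μ - 18.
The quadratic factors as (μ + 2)·(μ - 9).
Eigenvalues: -2, 3, 9.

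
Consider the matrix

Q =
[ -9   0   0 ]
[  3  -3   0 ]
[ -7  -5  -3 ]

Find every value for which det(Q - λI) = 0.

-9, -3, -3

Q is lower triangular, so its eigenvalues are the diagonal entries.
Diagonal: -9, -3, -3.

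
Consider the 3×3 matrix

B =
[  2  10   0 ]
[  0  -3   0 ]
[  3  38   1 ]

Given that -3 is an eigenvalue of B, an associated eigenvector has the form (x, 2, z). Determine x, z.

We need (B + 3I)v = 0.
B + 3I = [[5, 10, 0], [0, 0, 0], [3, 38, 4]].
Row 1: (5)·x + (10)·2 + (0)·z = 0
Row 2: (0)·x + (0)·2 + (0)·z = 0
Row 3: (3)·x + (38)·2 + (4)·z = 0
Solving gives x = -4, z = -16.
Check: B·(-4, 2, -16) = (12, -6, 48) = -3·(-4, 2, -16).

-4, -16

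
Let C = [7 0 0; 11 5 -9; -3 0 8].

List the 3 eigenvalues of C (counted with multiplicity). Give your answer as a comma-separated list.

The characteristic polynomial is p(μ) = det(μI - C).
Expanding along the first row, p(μ) = μ^3 - 20μ^2 + 131μ - 280.
Try μ = 7: p(7) = 0, so 7 is a root.
Factor out (μ - 7): p(μ) = (μ - 7)·(μ^2 - 13μ + 40).
The quadratic factors as (μ - 5)·(μ - 8).
Eigenvalues: 5, 7, 8.

5, 7, 8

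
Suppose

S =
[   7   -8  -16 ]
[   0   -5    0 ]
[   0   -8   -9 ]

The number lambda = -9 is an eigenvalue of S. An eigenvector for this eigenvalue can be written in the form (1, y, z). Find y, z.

We need (S + 9I)v = 0.
S + 9I = [[16, -8, -16], [0, 4, 0], [0, -8, 0]].
Row 1: (16)·1 + (-8)·y + (-16)·z = 0
Row 2: (0)·1 + (4)·y + (0)·z = 0
Row 3: (0)·1 + (-8)·y + (0)·z = 0
Solving gives y = 0, z = 1.
Check: S·(1, 0, 1) = (-9, 0, -9) = -9·(1, 0, 1).

0, 1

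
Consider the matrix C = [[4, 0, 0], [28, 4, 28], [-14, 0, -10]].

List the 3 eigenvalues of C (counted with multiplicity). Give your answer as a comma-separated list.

The characteristic polynomial is p(λ) = det(λI - C).
Expanding the 3×3 determinant: p(λ) = λ^3 + 2λ^2 - 64λ + 160.
Try λ = -10: p(-10) = 0, so -10 is a root.
Dividing by (λ + 10) leaves λ^2 - 8λ + 16.
The quadratic factor is (λ - 4)^2.
Eigenvalues: -10, 4, 4.

-10, 4, 4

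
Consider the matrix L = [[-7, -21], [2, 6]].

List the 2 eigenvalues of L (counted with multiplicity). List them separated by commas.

det(L - μI) = (-7 - μ)(6 - μ) - (-21)·(2) = μ^2 + μ.
This factors as (μ + 1)·μ = 0.
Eigenvalues: -1, 0.

-1, 0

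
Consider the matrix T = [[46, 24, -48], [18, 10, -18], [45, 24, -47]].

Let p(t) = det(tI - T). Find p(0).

p(0) = det(0·I − T) = det(−T) = (−1)^3·det(T).
det(T) = -20, so p(0) = 20.

20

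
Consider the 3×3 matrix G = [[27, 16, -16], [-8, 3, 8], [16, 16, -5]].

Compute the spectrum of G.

The characteristic polynomial is p(lambda) = det(lambda·I - G).
Expanding along the first row, p(lambda) = lambda^3 - 25·lambda^2 + 187·lambda - 363.
Since p(3) = 0, lambda = 3 is a root.
Dividing by (lambda - 3) leaves lambda^2 - 22·lambda + 121.
The quadratic factor is (lambda - 11)^2.
Eigenvalues: 3, 11, 11.

3, 11, 11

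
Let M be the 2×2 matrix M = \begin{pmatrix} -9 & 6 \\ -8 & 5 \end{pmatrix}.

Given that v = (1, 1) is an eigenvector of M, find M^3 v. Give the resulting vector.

First find the eigenvalue: Mv = (-3, -3) = -3·(1, 1), so λ = -3.
Then M^3 v = λ^3·v = (-3)^3·(1, 1) = -27·(1, 1) = (-27, -27).

(-27, -27)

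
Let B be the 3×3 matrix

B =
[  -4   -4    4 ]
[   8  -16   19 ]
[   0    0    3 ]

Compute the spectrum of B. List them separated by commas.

Compute the characteristic polynomial p(λ) = det(λI - B).
Expanding the 3×3 determinant: p(λ) = λ^3 + 17λ^2 + 36λ - 288.
Rational-root test: λ = 3 gives p(3) = 0.
Factor out (λ - 3): p(λ) = (λ - 3)·(λ^2 + 20λ + 96).
The quadratic factors as (λ + 12)·(λ + 8).
Eigenvalues: -12, -8, 3.

-12, -8, 3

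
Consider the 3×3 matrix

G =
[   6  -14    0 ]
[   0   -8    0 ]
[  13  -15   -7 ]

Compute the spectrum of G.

Compute the characteristic polynomial p(t) = det(tI - G).
Cofactor expansion gives p(t) = t^3 + 9t^2 - 34t - 336.
Try t = -7: p(-7) = 0, so -7 is a root.
Dividing by (t + 7) leaves t^2 + 2t - 48.
The quadratic factors as (t + 8)·(t - 6).
Eigenvalues: -8, -7, 6.

-8, -7, 6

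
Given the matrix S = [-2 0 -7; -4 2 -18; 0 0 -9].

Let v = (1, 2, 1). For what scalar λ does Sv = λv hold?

Compute Sv: S·(1, 2, 1) = (-9, -18, -9).
Since Sv = λv, compare component 1: -9 = λ·1, so λ = -9.

-9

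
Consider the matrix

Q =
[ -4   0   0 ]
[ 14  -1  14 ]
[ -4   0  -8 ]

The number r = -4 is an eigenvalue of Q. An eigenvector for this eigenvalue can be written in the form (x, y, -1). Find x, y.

1, 0

We need (Q + 4I)v = 0.
Q + 4I = [[0, 0, 0], [14, 3, 14], [-4, 0, -4]].
Row 1: (0)·x + (0)·y + (0)·-1 = 0
Row 2: (14)·x + (3)·y + (14)·-1 = 0
Row 3: (-4)·x + (0)·y + (-4)·-1 = 0
Solving gives x = 1, y = 0.
Check: Q·(1, 0, -1) = (-4, 0, 4) = -4·(1, 0, -1).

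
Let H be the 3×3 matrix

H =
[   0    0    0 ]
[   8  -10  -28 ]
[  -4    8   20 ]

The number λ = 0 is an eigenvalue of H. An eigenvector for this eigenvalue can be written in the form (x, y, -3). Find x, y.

-3, 6

We need (H)v = 0.
H = [[0, 0, 0], [8, -10, -28], [-4, 8, 20]].
Row 1: (0)·x + (0)·y + (0)·-3 = 0
Row 2: (8)·x + (-10)·y + (-28)·-3 = 0
Row 3: (-4)·x + (8)·y + (20)·-3 = 0
Solving gives x = -3, y = 6.
Check: H·(-3, 6, -3) = (0, 0, 0) = 0·(-3, 6, -3).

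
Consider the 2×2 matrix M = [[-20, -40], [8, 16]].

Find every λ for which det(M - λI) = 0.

det(M - sI) = (-20 - s)(16 - s) - (-40)·(8) = s^2 + 4s.
This factors as (s + 4)·s = 0.
Eigenvalues: -4, 0.

-4, 0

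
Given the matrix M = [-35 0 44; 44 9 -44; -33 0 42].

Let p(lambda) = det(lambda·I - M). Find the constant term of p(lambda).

p(lambda) = lambda^3 - 16·lambda^2 + 45·lambda + 162.
The constant term is 162.

162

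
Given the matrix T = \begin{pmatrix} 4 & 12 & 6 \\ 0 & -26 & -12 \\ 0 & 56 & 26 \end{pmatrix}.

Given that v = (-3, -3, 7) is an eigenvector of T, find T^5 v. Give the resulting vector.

First find the eigenvalue: Tv = (-6, -6, 14) = 2·(-3, -3, 7), so λ = 2.
Then T^5 v = λ^5·v = 2^5·(-3, -3, 7) = 32·(-3, -3, 7) = (-96, -96, 224).

(-96, -96, 224)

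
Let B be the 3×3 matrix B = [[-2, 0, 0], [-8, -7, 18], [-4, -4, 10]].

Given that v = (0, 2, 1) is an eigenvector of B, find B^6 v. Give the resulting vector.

(0, 128, 64)

First find the eigenvalue: Bv = (0, 4, 2) = 2·(0, 2, 1), so λ = 2.
Then B^6 v = λ^6·v = 2^6·(0, 2, 1) = 64·(0, 2, 1) = (0, 128, 64).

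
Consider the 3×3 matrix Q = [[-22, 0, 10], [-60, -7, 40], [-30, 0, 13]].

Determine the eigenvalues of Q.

The characteristic polynomial is p(lambda) = det(lambda·I - Q).
Cofactor expansion gives p(lambda) = lambda^3 + 16·lambda^2 + 77·lambda + 98.
Rational-root test: lambda = -2 gives p(-2) = 0.
Factor out (lambda + 2): p(lambda) = (lambda + 2)·(lambda^2 + 14·lambda + 49).
The quadratic factor is (lambda + 7)^2.
Eigenvalues: -7, -7, -2.

-7, -7, -2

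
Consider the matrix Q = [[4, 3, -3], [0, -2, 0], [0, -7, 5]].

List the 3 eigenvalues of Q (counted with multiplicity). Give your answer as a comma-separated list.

-2, 4, 5

Compute the characteristic polynomial p(λ) = det(λI - Q).
Expanding the 3×3 determinant: p(λ) = λ^3 - 7λ^2 + 2λ + 40.
Rational-root test: λ = 4 gives p(4) = 0.
Dividing by (λ - 4) leaves λ^2 - 3λ - 10.
The quadratic factors as (λ + 2)·(λ - 5).
Eigenvalues: -2, 4, 5.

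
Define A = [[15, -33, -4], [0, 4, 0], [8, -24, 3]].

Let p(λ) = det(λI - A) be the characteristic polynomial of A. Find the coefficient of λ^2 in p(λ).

-22

The coefficient of λ^2 of det(λI - A) is −trace(A).
trace(A) = (15) + (4) + (3) = 22, so the coefficient is -22.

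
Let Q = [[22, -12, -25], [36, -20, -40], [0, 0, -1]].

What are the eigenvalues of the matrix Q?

-2, -1, 4

Set up det(λI - Q) = 0.
Expanding the 3×3 determinant: p(λ) = λ^3 - λ^2 - 10λ - 8.
Since p(-1) = 0, λ = -1 is a root.
Dividing by (λ + 1) leaves λ^2 - 2λ - 8.
The quadratic factors as (λ + 2)·(λ - 4).
Eigenvalues: -2, -1, 4.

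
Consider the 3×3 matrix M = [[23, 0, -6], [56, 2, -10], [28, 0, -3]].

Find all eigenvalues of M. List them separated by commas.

2, 9, 11

The characteristic polynomial is p(λ) = det(λI - M).
Expanding the 3×3 determinant: p(λ) = λ^3 - 22λ^2 + 139λ - 198.
Rational-root test: λ = 2 gives p(2) = 0.
Factor out (λ - 2): p(λ) = (λ - 2)·(λ^2 - 20λ + 99).
The quadratic factors as (λ - 9)·(λ - 11).
Eigenvalues: 2, 9, 11.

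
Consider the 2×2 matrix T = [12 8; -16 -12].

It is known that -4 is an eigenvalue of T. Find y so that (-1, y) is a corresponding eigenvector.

We need (T + 4I)v = 0.
T + 4I = [[16, 8], [-16, -8]].
Row 1: (16)·-1 + (8)·y = 0
Row 2: (-16)·-1 + (-8)·y = 0
Solving gives y = 2.
Check: T·(-1, 2) = (4, -8) = -4·(-1, 2).

2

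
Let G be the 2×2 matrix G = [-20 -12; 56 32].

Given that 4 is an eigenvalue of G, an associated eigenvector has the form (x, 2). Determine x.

We need (G - 4I)v = 0.
G - 4I = [[-24, -12], [56, 28]].
Row 1: (-24)·x + (-12)·2 = 0
Row 2: (56)·x + (28)·2 = 0
Solving gives x = -1.
Check: G·(-1, 2) = (-4, 8) = 4·(-1, 2).

-1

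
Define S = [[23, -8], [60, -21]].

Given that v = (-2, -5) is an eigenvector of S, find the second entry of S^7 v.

-10935

First find the eigenvalue: Sv = (-6, -15) = 3·(-2, -5), so λ = 3.
Then S^7 v = λ^7·v = 3^7·(-2, -5) = 2187·(-2, -5) = (-4374, -10935).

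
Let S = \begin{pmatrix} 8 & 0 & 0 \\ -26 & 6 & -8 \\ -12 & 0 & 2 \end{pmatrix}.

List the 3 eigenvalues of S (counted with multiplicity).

The characteristic polynomial is p(λ) = det(λI - S).
Expanding the 3×3 determinant: p(λ) = λ^3 - 16λ^2 + 76λ - 96.
Rational-root test: λ = 8 gives p(8) = 0.
Dividing by (λ - 8) leaves λ^2 - 8λ + 12.
The quadratic factors as (λ - 2)·(λ - 6).
Eigenvalues: 2, 6, 8.

2, 6, 8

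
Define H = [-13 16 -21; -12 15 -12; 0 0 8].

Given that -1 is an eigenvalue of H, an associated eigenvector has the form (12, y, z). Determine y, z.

9, 0

We need (H + 1I)v = 0.
H + 1I = [[-12, 16, -21], [-12, 16, -12], [0, 0, 9]].
Row 1: (-12)·12 + (16)·y + (-21)·z = 0
Row 2: (-12)·12 + (16)·y + (-12)·z = 0
Row 3: (0)·12 + (0)·y + (9)·z = 0
Solving gives y = 9, z = 0.
Check: H·(12, 9, 0) = (-12, -9, 0) = -1·(12, 9, 0).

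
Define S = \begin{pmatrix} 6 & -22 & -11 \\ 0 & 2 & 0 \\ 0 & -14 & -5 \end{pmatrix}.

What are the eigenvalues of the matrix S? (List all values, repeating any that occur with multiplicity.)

The characteristic polynomial is p(s) = det(sI - S).
Expanding the 3×3 determinant: p(s) = s^3 - 3s^2 - 28s + 60.
Rational-root test: s = 2 gives p(2) = 0.
Dividing by (s - 2) leaves s^2 - s - 30.
The quadratic factors as (s + 5)·(s - 6).
Eigenvalues: -5, 2, 6.

-5, 2, 6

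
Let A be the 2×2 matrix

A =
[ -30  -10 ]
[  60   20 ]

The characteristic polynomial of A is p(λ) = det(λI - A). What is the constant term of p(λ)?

0

p(λ) = λ^2 + 10λ.
The constant term is 0.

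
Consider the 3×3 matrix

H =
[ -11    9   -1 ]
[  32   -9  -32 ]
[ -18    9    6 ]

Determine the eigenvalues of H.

-12, -9, 7

Compute the characteristic polynomial p(λ) = det(λI - H).
Expanding the 3×3 determinant: p(λ) = λ^3 + 14λ^2 - 39λ - 756.
Since p(7) = 0, λ = 7 is a root.
Dividing by (λ - 7) leaves λ^2 + 21λ + 108.
The quadratic factors as (λ + 12)·(λ + 9).
Eigenvalues: -12, -9, 7.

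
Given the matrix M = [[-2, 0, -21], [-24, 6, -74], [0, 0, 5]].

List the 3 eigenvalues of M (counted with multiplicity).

-2, 5, 6

The characteristic polynomial is p(t) = det(tI - M).
Cofactor expansion gives p(t) = t^3 - 9t^2 + 8t + 60.
Since p(-2) = 0, t = -2 is a root.
Dividing by (t + 2) leaves t^2 - 11t + 30.
The quadratic factors as (t - 5)·(t - 6).
Eigenvalues: -2, 5, 6.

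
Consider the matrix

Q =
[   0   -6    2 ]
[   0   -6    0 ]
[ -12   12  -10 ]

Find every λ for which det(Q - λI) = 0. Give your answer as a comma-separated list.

The characteristic polynomial is p(r) = det(rI - Q).
Expanding the 3×3 determinant: p(r) = r^3 + 16r^2 + 84r + 144.
Try r = -4: p(-4) = 0, so -4 is a root.
Factor out (r + 4): p(r) = (r + 4)·(r^2 + 12r + 36).
The quadratic factor is (r + 6)^2.
Eigenvalues: -6, -6, -4.

-6, -6, -4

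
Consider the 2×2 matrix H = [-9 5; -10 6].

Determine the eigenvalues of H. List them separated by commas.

det(H - lambda·I) = (-9 - lambda)(6 - lambda) - (5)·(-10) = lambda^2 + 3·lambda - 4.
This factors as (lambda + 4)·(lambda - 1) = 0.
Eigenvalues: -4, 1.

-4, 1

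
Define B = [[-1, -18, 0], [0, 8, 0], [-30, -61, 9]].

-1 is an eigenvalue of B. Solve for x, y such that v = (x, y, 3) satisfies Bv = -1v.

We need (B + 1I)v = 0.
B + 1I = [[0, -18, 0], [0, 9, 0], [-30, -61, 10]].
Row 1: (0)·x + (-18)·y + (0)·3 = 0
Row 2: (0)·x + (9)·y + (0)·3 = 0
Row 3: (-30)·x + (-61)·y + (10)·3 = 0
Solving gives x = 1, y = 0.
Check: B·(1, 0, 3) = (-1, 0, -3) = -1·(1, 0, 3).

1, 0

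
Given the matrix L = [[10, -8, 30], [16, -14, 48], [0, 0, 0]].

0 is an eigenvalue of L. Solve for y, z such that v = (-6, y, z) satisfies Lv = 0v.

We need (L)v = 0.
L = [[10, -8, 30], [16, -14, 48], [0, 0, 0]].
Row 1: (10)·-6 + (-8)·y + (30)·z = 0
Row 2: (16)·-6 + (-14)·y + (48)·z = 0
Row 3: (0)·-6 + (0)·y + (0)·z = 0
Solving gives y = 0, z = 2.
Check: L·(-6, 0, 2) = (0, 0, 0) = 0·(-6, 0, 2).

0, 2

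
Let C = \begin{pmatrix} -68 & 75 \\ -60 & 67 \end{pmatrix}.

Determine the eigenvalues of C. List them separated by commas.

det(C - lambda·I) = (-68 - lambda)(67 - lambda) - (75)·(-60) = lambda^2 + lambda - 56.
This factors as (lambda + 8)·(lambda - 7) = 0.
Eigenvalues: -8, 7.

-8, 7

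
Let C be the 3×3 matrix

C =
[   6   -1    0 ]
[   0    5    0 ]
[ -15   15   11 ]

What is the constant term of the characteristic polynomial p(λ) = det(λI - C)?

p(0) = det(0·I − C) = det(−C) = (−1)^3·det(C).
det(C) = 330, so p(0) = -330.

-330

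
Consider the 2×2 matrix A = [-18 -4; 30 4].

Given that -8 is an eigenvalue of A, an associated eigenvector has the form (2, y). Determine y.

-5

We need (A + 8I)v = 0.
A + 8I = [[-10, -4], [30, 12]].
Row 1: (-10)·2 + (-4)·y = 0
Row 2: (30)·2 + (12)·y = 0
Solving gives y = -5.
Check: A·(2, -5) = (-16, 40) = -8·(2, -5).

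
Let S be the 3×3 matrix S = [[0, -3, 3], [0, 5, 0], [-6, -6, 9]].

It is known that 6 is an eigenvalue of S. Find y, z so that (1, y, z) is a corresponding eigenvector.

We need (S - 6I)v = 0.
S - 6I = [[-6, -3, 3], [0, -1, 0], [-6, -6, 3]].
Row 1: (-6)·1 + (-3)·y + (3)·z = 0
Row 2: (0)·1 + (-1)·y + (0)·z = 0
Row 3: (-6)·1 + (-6)·y + (3)·z = 0
Solving gives y = 0, z = 2.
Check: S·(1, 0, 2) = (6, 0, 12) = 6·(1, 0, 2).

0, 2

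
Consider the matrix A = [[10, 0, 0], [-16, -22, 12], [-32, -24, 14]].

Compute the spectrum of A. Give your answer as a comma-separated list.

-10, 2, 10

Set up det(μI - A) = 0.
Expanding along the first row, p(μ) = μ^3 - 2μ^2 - 100μ + 200.
Since p(10) = 0, μ = 10 is a root.
Dividing by (μ - 10) leaves μ^2 + 8μ - 20.
The quadratic factors as (μ + 10)·(μ - 2).
Eigenvalues: -10, 2, 10.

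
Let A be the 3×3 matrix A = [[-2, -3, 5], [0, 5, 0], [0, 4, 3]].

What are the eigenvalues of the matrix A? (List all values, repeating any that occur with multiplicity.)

-2, 3, 5

Compute the characteristic polynomial p(s) = det(sI - A).
Expanding the 3×3 determinant: p(s) = s^3 - 6s^2 - s + 30.
Rational-root test: s = -2 gives p(-2) = 0.
Dividing by (s + 2) leaves s^2 - 8s + 15.
The quadratic factors as (s - 3)·(s - 5).
Eigenvalues: -2, 3, 5.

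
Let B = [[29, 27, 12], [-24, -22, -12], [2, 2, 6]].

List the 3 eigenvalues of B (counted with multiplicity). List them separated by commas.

2, 5, 6

The characteristic polynomial is p(t) = det(tI - B).
Cofactor expansion gives p(t) = t^3 - 13t^2 + 52t - 60.
Rational-root test: t = 5 gives p(5) = 0.
Dividing by (t - 5) leaves t^2 - 8t + 12.
The quadratic factors as (t - 2)·(t - 6).
Eigenvalues: 2, 5, 6.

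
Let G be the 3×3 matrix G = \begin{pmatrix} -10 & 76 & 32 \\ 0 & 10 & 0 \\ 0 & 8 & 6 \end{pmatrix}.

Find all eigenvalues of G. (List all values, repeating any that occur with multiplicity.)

-10, 6, 10

Compute the characteristic polynomial p(t) = det(tI - G).
Expanding along the first row, p(t) = t^3 - 6t^2 - 100t + 600.
Since p(-10) = 0, t = -10 is a root.
Dividing by (t + 10) leaves t^2 - 16t + 60.
The quadratic factors as (t - 6)·(t - 10).
Eigenvalues: -10, 6, 10.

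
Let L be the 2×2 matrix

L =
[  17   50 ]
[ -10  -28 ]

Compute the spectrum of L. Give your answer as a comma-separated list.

det(L - lambda·I) = (17 - lambda)(-28 - lambda) - (50)·(-10) = lambda^2 + 11·lambda + 24.
This factors as (lambda + 8)·(lambda + 3) = 0.
Eigenvalues: -8, -3.

-8, -3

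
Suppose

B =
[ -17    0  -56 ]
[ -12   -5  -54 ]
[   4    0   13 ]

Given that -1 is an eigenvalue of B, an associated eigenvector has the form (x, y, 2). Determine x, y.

We need (B + 1I)v = 0.
B + 1I = [[-16, 0, -56], [-12, -4, -54], [4, 0, 14]].
Row 1: (-16)·x + (0)·y + (-56)·2 = 0
Row 2: (-12)·x + (-4)·y + (-54)·2 = 0
Row 3: (4)·x + (0)·y + (14)·2 = 0
Solving gives x = -7, y = -6.
Check: B·(-7, -6, 2) = (7, 6, -2) = -1·(-7, -6, 2).

-7, -6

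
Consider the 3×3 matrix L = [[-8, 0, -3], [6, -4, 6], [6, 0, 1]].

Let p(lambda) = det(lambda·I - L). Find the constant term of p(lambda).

p(lambda) = lambda^3 + 11·lambda^2 + 38·lambda + 40.
The constant term is 40.

40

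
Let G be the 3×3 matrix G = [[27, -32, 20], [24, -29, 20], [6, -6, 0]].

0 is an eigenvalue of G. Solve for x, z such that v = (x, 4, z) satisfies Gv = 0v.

4, 1

We need (G)v = 0.
G = [[27, -32, 20], [24, -29, 20], [6, -6, 0]].
Row 1: (27)·x + (-32)·4 + (20)·z = 0
Row 2: (24)·x + (-29)·4 + (20)·z = 0
Row 3: (6)·x + (-6)·4 + (0)·z = 0
Solving gives x = 4, z = 1.
Check: G·(4, 4, 1) = (0, 0, 0) = 0·(4, 4, 1).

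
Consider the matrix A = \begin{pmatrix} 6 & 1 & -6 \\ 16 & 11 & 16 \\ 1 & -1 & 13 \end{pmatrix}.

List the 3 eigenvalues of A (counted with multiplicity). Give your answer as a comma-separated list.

7, 11, 12

Set up det(λI - A) = 0.
Expanding along the first row, p(λ) = λ^3 - 30λ^2 + 293λ - 924.
Try λ = 7: p(7) = 0, so 7 is a root.
Dividing by (λ - 7) leaves λ^2 - 23λ + 132.
The quadratic factors as (λ - 11)·(λ - 12).
Eigenvalues: 7, 11, 12.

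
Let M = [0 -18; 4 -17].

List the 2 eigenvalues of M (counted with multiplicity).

det(M - λI) = (0 - λ)(-17 - λ) - (-18)·(4) = λ^2 + 17λ + 72.
This factors as (λ + 9)·(λ + 8) = 0.
Eigenvalues: -9, -8.

-9, -8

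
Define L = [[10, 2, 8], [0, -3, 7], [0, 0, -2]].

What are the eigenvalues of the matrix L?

L is upper triangular, so its eigenvalues are the diagonal entries.
Diagonal: 10, -3, -2.

-3, -2, 10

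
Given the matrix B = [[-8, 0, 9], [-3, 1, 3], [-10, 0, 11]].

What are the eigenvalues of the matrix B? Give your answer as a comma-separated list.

1, 1, 2

The characteristic polynomial is p(s) = det(sI - B).
Cofactor expansion gives p(s) = s^3 - 4s^2 + 5s - 2.
Rational-root test: s = 1 gives p(1) = 0.
Factor out (s - 1): p(s) = (s - 1)·(s^2 - 3s + 2).
The quadratic factors as (s - 1)·(s - 2).
Eigenvalues: 1, 1, 2.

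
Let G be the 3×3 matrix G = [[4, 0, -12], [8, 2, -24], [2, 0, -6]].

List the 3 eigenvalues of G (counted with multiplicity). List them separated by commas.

The characteristic polynomial is p(λ) = det(λI - G).
Expanding along the first row, p(λ) = λ^3 - 4λ.
Rational-root test: λ = 0 gives p(0) = 0.
Dividing by λ leaves λ^2 - 4.
The quadratic factors as (λ + 2)·(λ - 2).
Eigenvalues: -2, 0, 2.

-2, 0, 2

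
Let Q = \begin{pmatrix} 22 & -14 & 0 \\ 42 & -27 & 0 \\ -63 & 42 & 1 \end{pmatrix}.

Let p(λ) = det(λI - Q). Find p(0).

p(0) = det(0·I − Q) = det(−Q) = (−1)^3·det(Q).
det(Q) = -6, so p(0) = 6.

6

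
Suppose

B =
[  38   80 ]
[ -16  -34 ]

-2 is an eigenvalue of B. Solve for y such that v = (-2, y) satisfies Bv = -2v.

1

We need (B + 2I)v = 0.
B + 2I = [[40, 80], [-16, -32]].
Row 1: (40)·-2 + (80)·y = 0
Row 2: (-16)·-2 + (-32)·y = 0
Solving gives y = 1.
Check: B·(-2, 1) = (4, -2) = -2·(-2, 1).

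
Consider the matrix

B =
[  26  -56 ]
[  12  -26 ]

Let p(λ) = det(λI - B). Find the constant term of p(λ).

p(λ) = λ^2 - 4.
The constant term is -4.

-4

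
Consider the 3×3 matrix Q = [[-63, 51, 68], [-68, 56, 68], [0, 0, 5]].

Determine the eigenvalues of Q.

Set up det(λI - Q) = 0.
Cofactor expansion gives p(λ) = λ^3 + 2λ^2 - 95λ + 300.
Try λ = 5: p(5) = 0, so 5 is a root.
Dividing by (λ - 5) leaves λ^2 + 7λ - 60.
The quadratic factors as (λ + 12)·(λ - 5).
Eigenvalues: -12, 5, 5.

-12, 5, 5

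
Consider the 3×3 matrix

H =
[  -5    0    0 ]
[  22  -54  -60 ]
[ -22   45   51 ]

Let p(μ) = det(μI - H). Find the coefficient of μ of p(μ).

p(μ) = μ^3 + 8μ^2 - 39μ - 270.
The coefficient of μ is -39.

-39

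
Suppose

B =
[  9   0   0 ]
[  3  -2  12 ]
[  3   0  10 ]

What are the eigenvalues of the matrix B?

Compute the characteristic polynomial p(r) = det(rI - B).
Expanding along the first row, p(r) = r^3 - 17r^2 + 52r + 180.
Rational-root test: r = 10 gives p(10) = 0.
Dividing by (r - 10) leaves r^2 - 7r - 18.
The quadratic factors as (r + 2)·(r - 9).
Eigenvalues: -2, 9, 10.

-2, 9, 10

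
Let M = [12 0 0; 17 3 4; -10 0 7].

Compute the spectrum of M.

The characteristic polynomial is p(λ) = det(λI - M).
Expanding along the first row, p(λ) = λ^3 - 22λ^2 + 141λ - 252.
Since p(3) = 0, λ = 3 is a root.
Factor out (λ - 3): p(λ) = (λ - 3)·(λ^2 - 19λ + 84).
The quadratic factors as (λ - 7)·(λ - 12).
Eigenvalues: 3, 7, 12.

3, 7, 12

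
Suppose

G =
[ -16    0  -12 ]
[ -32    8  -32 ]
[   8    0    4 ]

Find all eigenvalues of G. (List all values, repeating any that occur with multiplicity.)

-8, -4, 8

The characteristic polynomial is p(λ) = det(λI - G).
Expanding along the first row, p(λ) = λ^3 + 4λ^2 - 64λ - 256.
Try λ = -4: p(-4) = 0, so -4 is a root.
Dividing by (λ + 4) leaves λ^2 - 64.
The quadratic factors as (λ + 8)·(λ - 8).
Eigenvalues: -8, -4, 8.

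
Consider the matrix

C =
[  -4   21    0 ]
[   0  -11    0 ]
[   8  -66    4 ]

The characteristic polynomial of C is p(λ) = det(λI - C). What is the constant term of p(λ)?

p(λ) = λ^3 + 11λ^2 - 16λ - 176.
The constant term is -176.

-176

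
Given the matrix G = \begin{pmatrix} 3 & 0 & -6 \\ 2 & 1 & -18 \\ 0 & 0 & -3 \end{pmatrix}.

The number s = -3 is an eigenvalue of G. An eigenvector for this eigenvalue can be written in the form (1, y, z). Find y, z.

We need (G + 3I)v = 0.
G + 3I = [[6, 0, -6], [2, 4, -18], [0, 0, 0]].
Row 1: (6)·1 + (0)·y + (-6)·z = 0
Row 2: (2)·1 + (4)·y + (-18)·z = 0
Row 3: (0)·1 + (0)·y + (0)·z = 0
Solving gives y = 4, z = 1.
Check: G·(1, 4, 1) = (-3, -12, -3) = -3·(1, 4, 1).

4, 1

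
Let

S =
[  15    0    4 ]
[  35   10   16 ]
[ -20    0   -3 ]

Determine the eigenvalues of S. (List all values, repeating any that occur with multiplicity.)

Compute the characteristic polynomial p(λ) = det(λI - S).
Expanding along the first row, p(λ) = λ^3 - 22λ^2 + 155λ - 350.
Since p(5) = 0, λ = 5 is a root.
Dividing by (λ - 5) leaves λ^2 - 17λ + 70.
The quadratic factors as (λ - 7)·(λ - 10).
Eigenvalues: 5, 7, 10.

5, 7, 10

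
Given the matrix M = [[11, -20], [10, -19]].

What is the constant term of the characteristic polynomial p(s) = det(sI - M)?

p(0) = det(0·I − M) = det(−M) = (−1)^2·det(M).
det(M) = -9, so p(0) = -9.

-9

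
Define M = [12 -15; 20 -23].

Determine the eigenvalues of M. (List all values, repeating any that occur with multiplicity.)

-8, -3

det(M - lambda·I) = (12 - lambda)(-23 - lambda) - (-15)·(20) = lambda^2 + 11·lambda + 24.
This factors as (lambda + 8)·(lambda + 3) = 0.
Eigenvalues: -8, -3.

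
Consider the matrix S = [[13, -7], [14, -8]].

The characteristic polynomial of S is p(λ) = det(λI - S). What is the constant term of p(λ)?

-6

p(λ) = λ^2 - 5λ - 6.
The constant term is -6.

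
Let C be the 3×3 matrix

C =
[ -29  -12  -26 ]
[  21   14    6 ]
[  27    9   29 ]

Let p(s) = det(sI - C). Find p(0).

-70

p(0) = det(0·I − C) = det(−C) = (−1)^3·det(C).
det(C) = 70, so p(0) = -70.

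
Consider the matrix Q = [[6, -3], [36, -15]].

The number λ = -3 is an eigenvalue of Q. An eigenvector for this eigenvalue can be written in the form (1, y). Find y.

We need (Q + 3I)v = 0.
Q + 3I = [[9, -3], [36, -12]].
Row 1: (9)·1 + (-3)·y = 0
Row 2: (36)·1 + (-12)·y = 0
Solving gives y = 3.
Check: Q·(1, 3) = (-3, -9) = -3·(1, 3).

3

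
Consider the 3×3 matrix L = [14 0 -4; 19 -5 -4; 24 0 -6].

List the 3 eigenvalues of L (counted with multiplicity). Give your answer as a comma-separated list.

The characteristic polynomial is p(t) = det(tI - L).
Expanding along the first row, p(t) = t^3 - 3t^2 - 28t + 60.
Try t = 2: p(2) = 0, so 2 is a root.
Dividing by (t - 2) leaves t^2 - t - 30.
The quadratic factors as (t + 5)·(t - 6).
Eigenvalues: -5, 2, 6.

-5, 2, 6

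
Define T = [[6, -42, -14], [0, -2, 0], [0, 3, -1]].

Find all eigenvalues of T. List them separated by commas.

Compute the characteristic polynomial p(lambda) = det(lambda·I - T).
Expanding along the first row, p(lambda) = lambda^3 - 3·lambda^2 - 16·lambda - 12.
Try lambda = -2: p(-2) = 0, so -2 is a root.
Dividing by (lambda + 2) leaves lambda^2 - 5·lambda - 6.
The quadratic factors as (lambda + 1)·(lambda - 6).
Eigenvalues: -2, -1, 6.

-2, -1, 6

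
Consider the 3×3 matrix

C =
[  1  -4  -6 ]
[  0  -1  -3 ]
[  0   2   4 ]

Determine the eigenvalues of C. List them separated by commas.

1, 1, 2

Set up det(tI - C) = 0.
Cofactor expansion gives p(t) = t^3 - 4t^2 + 5t - 2.
Rational-root test: t = 1 gives p(1) = 0.
Dividing by (t - 1) leaves t^2 - 3t + 2.
The quadratic factors as (t - 1)·(t - 2).
Eigenvalues: 1, 1, 2.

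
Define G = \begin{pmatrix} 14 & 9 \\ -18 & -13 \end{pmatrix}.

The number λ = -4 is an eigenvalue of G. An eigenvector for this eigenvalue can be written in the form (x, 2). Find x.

We need (G + 4I)v = 0.
G + 4I = [[18, 9], [-18, -9]].
Row 1: (18)·x + (9)·2 = 0
Row 2: (-18)·x + (-9)·2 = 0
Solving gives x = -1.
Check: G·(-1, 2) = (4, -8) = -4·(-1, 2).

-1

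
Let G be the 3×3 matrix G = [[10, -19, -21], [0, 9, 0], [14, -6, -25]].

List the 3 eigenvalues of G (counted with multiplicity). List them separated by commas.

The characteristic polynomial is p(λ) = det(λI - G).
Expanding the 3×3 determinant: p(λ) = λ^3 + 6λ^2 - 91λ - 396.
Try λ = -4: p(-4) = 0, so -4 is a root.
Factor out (λ + 4): p(λ) = (λ + 4)·(λ^2 + 2λ - 99).
The quadratic factors as (λ + 11)·(λ - 9).
Eigenvalues: -11, -4, 9.

-11, -4, 9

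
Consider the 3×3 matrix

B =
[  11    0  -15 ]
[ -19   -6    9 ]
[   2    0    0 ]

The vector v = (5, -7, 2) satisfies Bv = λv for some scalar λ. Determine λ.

5

Compute Bv: B·(5, -7, 2) = (25, -35, 10).
Since Bv = λv, compare component 1: 25 = λ·5, so λ = 5.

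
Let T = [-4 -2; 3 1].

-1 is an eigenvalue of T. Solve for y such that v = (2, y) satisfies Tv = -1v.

We need (T + 1I)v = 0.
T + 1I = [[-3, -2], [3, 2]].
Row 1: (-3)·2 + (-2)·y = 0
Row 2: (3)·2 + (2)·y = 0
Solving gives y = -3.
Check: T·(2, -3) = (-2, 3) = -1·(2, -3).

-3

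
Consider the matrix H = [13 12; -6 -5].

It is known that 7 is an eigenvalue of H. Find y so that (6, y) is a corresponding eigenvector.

We need (H - 7I)v = 0.
H - 7I = [[6, 12], [-6, -12]].
Row 1: (6)·6 + (12)·y = 0
Row 2: (-6)·6 + (-12)·y = 0
Solving gives y = -3.
Check: H·(6, -3) = (42, -21) = 7·(6, -3).

-3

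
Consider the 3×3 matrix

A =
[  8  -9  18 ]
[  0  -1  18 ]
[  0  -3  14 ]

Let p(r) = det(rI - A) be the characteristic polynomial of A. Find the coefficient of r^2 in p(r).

-21

The coefficient of r^2 of det(rI - A) is −trace(A).
trace(A) = (8) + (-1) + (14) = 21, so the coefficient is -21.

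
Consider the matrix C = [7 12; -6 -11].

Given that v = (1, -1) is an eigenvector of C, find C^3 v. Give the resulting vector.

(-125, 125)

First find the eigenvalue: Cv = (-5, 5) = -5·(1, -1), so λ = -5.
Then C^3 v = λ^3·v = (-5)^3·(1, -1) = -125·(1, -1) = (-125, 125).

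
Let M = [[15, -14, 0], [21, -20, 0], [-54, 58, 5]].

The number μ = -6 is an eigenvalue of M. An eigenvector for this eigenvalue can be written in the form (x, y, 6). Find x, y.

We need (M + 6I)v = 0.
M + 6I = [[21, -14, 0], [21, -14, 0], [-54, 58, 11]].
Row 1: (21)·x + (-14)·y + (0)·6 = 0
Row 2: (21)·x + (-14)·y + (0)·6 = 0
Row 3: (-54)·x + (58)·y + (11)·6 = 0
Solving gives x = -2, y = -3.
Check: M·(-2, -3, 6) = (12, 18, -36) = -6·(-2, -3, 6).

-2, -3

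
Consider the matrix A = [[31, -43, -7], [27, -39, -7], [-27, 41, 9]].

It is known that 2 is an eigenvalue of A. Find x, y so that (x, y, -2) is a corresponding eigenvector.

1, 1

We need (A - 2I)v = 0.
A - 2I = [[29, -43, -7], [27, -41, -7], [-27, 41, 7]].
Row 1: (29)·x + (-43)·y + (-7)·-2 = 0
Row 2: (27)·x + (-41)·y + (-7)·-2 = 0
Row 3: (-27)·x + (41)·y + (7)·-2 = 0
Solving gives x = 1, y = 1.
Check: A·(1, 1, -2) = (2, 2, -4) = 2·(1, 1, -2).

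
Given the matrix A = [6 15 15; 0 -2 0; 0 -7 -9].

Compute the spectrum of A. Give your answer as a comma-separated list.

-9, -2, 6

Set up det(μI - A) = 0.
Cofactor expansion gives p(μ) = μ^3 + 5μ^2 - 48μ - 108.
Since p(-9) = 0, μ = -9 is a root.
Dividing by (μ + 9) leaves μ^2 - 4μ - 12.
The quadratic factors as (μ + 2)·(μ - 6).
Eigenvalues: -9, -2, 6.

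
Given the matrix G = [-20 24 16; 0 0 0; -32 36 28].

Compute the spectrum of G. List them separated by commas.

-4, 0, 12

Compute the characteristic polynomial p(μ) = det(μI - G).
Expanding the 3×3 determinant: p(μ) = μ^3 - 8μ^2 - 48μ.
Since p(0) = 0, μ = 0 is a root.
Factor out μ: p(μ) = μ·(μ^2 - 8μ - 48).
The quadratic factors as (μ + 4)·(μ - 12).
Eigenvalues: -4, 0, 12.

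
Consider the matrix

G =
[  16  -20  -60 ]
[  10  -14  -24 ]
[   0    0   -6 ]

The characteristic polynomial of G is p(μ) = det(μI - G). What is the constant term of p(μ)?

p(μ) = μ^3 + 4μ^2 - 36μ - 144.
The constant term is -144.

-144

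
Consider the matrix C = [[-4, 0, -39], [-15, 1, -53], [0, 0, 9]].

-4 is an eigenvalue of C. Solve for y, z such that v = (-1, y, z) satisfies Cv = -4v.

-3, 0

We need (C + 4I)v = 0.
C + 4I = [[0, 0, -39], [-15, 5, -53], [0, 0, 13]].
Row 1: (0)·-1 + (0)·y + (-39)·z = 0
Row 2: (-15)·-1 + (5)·y + (-53)·z = 0
Row 3: (0)·-1 + (0)·y + (13)·z = 0
Solving gives y = -3, z = 0.
Check: C·(-1, -3, 0) = (4, 12, 0) = -4·(-1, -3, 0).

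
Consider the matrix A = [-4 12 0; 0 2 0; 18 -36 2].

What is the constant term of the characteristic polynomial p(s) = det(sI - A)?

p(0) = det(0·I − A) = det(−A) = (−1)^3·det(A).
det(A) = -16, so p(0) = 16.

16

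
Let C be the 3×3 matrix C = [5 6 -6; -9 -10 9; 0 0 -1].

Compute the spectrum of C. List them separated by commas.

-4, -1, -1

Compute the characteristic polynomial p(lambda) = det(lambda·I - C).
Cofactor expansion gives p(lambda) = lambda^3 + 6·lambda^2 + 9·lambda + 4.
Since p(-1) = 0, lambda = -1 is a root.
Dividing by (lambda + 1) leaves lambda^2 + 5·lambda + 4.
The quadratic factors as (lambda + 4)·(lambda + 1).
Eigenvalues: -4, -1, -1.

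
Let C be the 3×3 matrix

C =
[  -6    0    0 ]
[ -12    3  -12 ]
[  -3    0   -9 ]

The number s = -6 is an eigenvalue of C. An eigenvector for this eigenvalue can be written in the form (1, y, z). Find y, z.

0, -1

We need (C + 6I)v = 0.
C + 6I = [[0, 0, 0], [-12, 9, -12], [-3, 0, -3]].
Row 1: (0)·1 + (0)·y + (0)·z = 0
Row 2: (-12)·1 + (9)·y + (-12)·z = 0
Row 3: (-3)·1 + (0)·y + (-3)·z = 0
Solving gives y = 0, z = -1.
Check: C·(1, 0, -1) = (-6, 0, 6) = -6·(1, 0, -1).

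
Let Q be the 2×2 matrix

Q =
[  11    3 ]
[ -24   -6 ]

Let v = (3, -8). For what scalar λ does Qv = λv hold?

3

Compute Qv: Q·(3, -8) = (9, -24).
Since Qv = λv, compare component 1: 9 = λ·3, so λ = 3.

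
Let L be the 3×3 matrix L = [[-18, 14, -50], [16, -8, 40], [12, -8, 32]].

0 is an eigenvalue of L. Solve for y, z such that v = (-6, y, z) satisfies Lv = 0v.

3, 3

We need (L)v = 0.
L = [[-18, 14, -50], [16, -8, 40], [12, -8, 32]].
Row 1: (-18)·-6 + (14)·y + (-50)·z = 0
Row 2: (16)·-6 + (-8)·y + (40)·z = 0
Row 3: (12)·-6 + (-8)·y + (32)·z = 0
Solving gives y = 3, z = 3.
Check: L·(-6, 3, 3) = (0, 0, 0) = 0·(-6, 3, 3).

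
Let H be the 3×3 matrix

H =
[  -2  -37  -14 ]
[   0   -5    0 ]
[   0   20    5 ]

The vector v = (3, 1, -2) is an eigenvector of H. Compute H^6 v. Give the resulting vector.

First find the eigenvalue: Hv = (-15, -5, 10) = -5·(3, 1, -2), so λ = -5.
Then H^6 v = λ^6·v = (-5)^6·(3, 1, -2) = 15625·(3, 1, -2) = (46875, 15625, -31250).

(46875, 15625, -31250)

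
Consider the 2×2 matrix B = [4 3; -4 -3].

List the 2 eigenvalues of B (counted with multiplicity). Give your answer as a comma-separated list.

det(B - sI) = (4 - s)(-3 - s) - (3)·(-4) = s^2 - s.
This factors as s·(s - 1) = 0.
Eigenvalues: 0, 1.

0, 1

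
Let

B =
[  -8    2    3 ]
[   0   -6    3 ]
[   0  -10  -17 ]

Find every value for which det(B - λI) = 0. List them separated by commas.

Compute the characteristic polynomial p(λ) = det(λI - B).
Cofactor expansion gives p(λ) = λ^3 + 31λ^2 + 316λ + 1056.
Since p(-12) = 0, λ = -12 is a root.
Factor out (λ + 12): p(λ) = (λ + 12)·(λ^2 + 19λ + 88).
The quadratic factors as (λ + 11)·(λ + 8).
Eigenvalues: -12, -11, -8.

-12, -11, -8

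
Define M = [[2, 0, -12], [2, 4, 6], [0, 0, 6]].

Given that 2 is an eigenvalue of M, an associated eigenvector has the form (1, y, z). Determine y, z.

We need (M - 2I)v = 0.
M - 2I = [[0, 0, -12], [2, 2, 6], [0, 0, 4]].
Row 1: (0)·1 + (0)·y + (-12)·z = 0
Row 2: (2)·1 + (2)·y + (6)·z = 0
Row 3: (0)·1 + (0)·y + (4)·z = 0
Solving gives y = -1, z = 0.
Check: M·(1, -1, 0) = (2, -2, 0) = 2·(1, -1, 0).

-1, 0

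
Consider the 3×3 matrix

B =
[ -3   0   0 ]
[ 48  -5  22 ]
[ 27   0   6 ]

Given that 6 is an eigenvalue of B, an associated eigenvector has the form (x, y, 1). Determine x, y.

0, 2

We need (B - 6I)v = 0.
B - 6I = [[-9, 0, 0], [48, -11, 22], [27, 0, 0]].
Row 1: (-9)·x + (0)·y + (0)·1 = 0
Row 2: (48)·x + (-11)·y + (22)·1 = 0
Row 3: (27)·x + (0)·y + (0)·1 = 0
Solving gives x = 0, y = 2.
Check: B·(0, 2, 1) = (0, 12, 6) = 6·(0, 2, 1).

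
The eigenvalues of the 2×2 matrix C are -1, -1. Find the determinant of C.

1

det(C) is the product of the eigenvalues: (-1) · (-1) = 1.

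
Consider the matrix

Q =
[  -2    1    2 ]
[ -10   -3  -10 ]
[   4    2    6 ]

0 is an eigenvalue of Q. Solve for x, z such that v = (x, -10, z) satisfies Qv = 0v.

-1, 4

We need (Q)v = 0.
Q = [[-2, 1, 2], [-10, -3, -10], [4, 2, 6]].
Row 1: (-2)·x + (1)·-10 + (2)·z = 0
Row 2: (-10)·x + (-3)·-10 + (-10)·z = 0
Row 3: (4)·x + (2)·-10 + (6)·z = 0
Solving gives x = -1, z = 4.
Check: Q·(-1, -10, 4) = (0, 0, 0) = 0·(-1, -10, 4).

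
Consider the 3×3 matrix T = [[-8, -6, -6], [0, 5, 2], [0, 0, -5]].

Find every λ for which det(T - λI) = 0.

T is upper triangular, so its eigenvalues are the diagonal entries.
Diagonal: -8, 5, -5.

-8, -5, 5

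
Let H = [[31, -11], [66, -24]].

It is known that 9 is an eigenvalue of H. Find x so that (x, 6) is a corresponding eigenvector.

3

We need (H - 9I)v = 0.
H - 9I = [[22, -11], [66, -33]].
Row 1: (22)·x + (-11)·6 = 0
Row 2: (66)·x + (-33)·6 = 0
Solving gives x = 3.
Check: H·(3, 6) = (27, 54) = 9·(3, 6).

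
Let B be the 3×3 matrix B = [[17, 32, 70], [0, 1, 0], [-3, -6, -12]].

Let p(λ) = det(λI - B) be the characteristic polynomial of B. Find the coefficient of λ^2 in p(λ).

The coefficient of λ^2 of det(λI - B) is −trace(B).
trace(B) = (17) + (1) + (-12) = 6, so the coefficient is -6.

-6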